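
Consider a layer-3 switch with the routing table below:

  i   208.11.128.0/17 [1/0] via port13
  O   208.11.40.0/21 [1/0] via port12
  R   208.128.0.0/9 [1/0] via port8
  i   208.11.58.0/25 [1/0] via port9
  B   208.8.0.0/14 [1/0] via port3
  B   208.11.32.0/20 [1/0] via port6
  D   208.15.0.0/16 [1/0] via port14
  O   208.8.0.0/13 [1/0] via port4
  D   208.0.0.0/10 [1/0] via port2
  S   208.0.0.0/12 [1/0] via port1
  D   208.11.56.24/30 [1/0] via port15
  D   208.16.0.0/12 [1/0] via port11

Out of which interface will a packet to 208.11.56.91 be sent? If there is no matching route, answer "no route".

Routes whose prefix contains 208.11.56.91:
  208.0.0.0/10 (208.0.0.0 - 208.63.255.255) -> port2
  208.0.0.0/12 (208.0.0.0 - 208.15.255.255) -> port1
  208.8.0.0/13 (208.8.0.0 - 208.15.255.255) -> port4
  208.8.0.0/14 (208.8.0.0 - 208.11.255.255) -> port3
More-specific entries that do NOT match:
  208.11.56.24/30 (208.11.56.24 - 208.11.56.27) does not contain 208.11.56.91
  208.11.58.0/25 (208.11.58.0 - 208.11.58.127) does not contain 208.11.56.91
  208.11.40.0/21 (208.11.40.0 - 208.11.47.255) does not contain 208.11.56.91
  208.11.32.0/20 (208.11.32.0 - 208.11.47.255) does not contain 208.11.56.91
  208.11.128.0/17 (208.11.128.0 - 208.11.255.255) does not contain 208.11.56.91
  208.15.0.0/16 (208.15.0.0 - 208.15.255.255) does not contain 208.11.56.91
Longest matching prefix is /14 -> interface port3.

port3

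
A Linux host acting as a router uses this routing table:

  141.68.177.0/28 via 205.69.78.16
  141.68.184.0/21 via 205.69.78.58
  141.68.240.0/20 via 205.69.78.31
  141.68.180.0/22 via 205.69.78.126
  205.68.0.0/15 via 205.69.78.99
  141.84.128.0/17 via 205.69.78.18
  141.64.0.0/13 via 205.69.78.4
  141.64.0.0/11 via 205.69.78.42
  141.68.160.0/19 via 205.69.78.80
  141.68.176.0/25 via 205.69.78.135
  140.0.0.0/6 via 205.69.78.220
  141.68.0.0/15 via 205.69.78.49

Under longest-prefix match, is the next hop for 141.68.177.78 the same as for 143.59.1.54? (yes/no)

no

141.68.177.78: longest match 141.68.160.0/19 -> 205.69.78.80
143.59.1.54: longest match 140.0.0.0/6 -> 205.69.78.220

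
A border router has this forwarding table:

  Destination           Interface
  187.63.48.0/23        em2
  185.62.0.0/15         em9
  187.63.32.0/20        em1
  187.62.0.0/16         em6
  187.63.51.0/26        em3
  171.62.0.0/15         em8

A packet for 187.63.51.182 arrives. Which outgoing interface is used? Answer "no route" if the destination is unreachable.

no route

No entry's prefix contains 187.63.51.182; there is no default route.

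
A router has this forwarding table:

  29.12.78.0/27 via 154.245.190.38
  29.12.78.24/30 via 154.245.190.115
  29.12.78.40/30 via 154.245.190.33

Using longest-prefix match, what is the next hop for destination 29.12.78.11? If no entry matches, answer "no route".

Routes whose prefix contains 29.12.78.11:
  29.12.78.0/27 (29.12.78.0 - 29.12.78.31) -> 154.245.190.38
More-specific entries that do NOT match:
  29.12.78.24/30 (29.12.78.24 - 29.12.78.27) does not contain 29.12.78.11
  29.12.78.40/30 (29.12.78.40 - 29.12.78.43) does not contain 29.12.78.11
Longest matching prefix is /27 -> next hop 154.245.190.38.

154.245.190.38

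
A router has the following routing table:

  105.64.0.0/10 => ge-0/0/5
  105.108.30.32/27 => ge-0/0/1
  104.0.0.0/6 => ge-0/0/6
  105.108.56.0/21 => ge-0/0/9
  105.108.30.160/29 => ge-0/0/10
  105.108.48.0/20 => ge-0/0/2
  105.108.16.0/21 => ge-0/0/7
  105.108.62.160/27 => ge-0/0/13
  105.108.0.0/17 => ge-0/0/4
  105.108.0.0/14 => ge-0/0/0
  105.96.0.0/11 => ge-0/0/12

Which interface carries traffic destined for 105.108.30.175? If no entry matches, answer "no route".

Routes whose prefix contains 105.108.30.175:
  104.0.0.0/6 (104.0.0.0 - 107.255.255.255) -> ge-0/0/6
  105.64.0.0/10 (105.64.0.0 - 105.127.255.255) -> ge-0/0/5
  105.96.0.0/11 (105.96.0.0 - 105.127.255.255) -> ge-0/0/12
  105.108.0.0/14 (105.108.0.0 - 105.111.255.255) -> ge-0/0/0
  105.108.0.0/17 (105.108.0.0 - 105.108.127.255) -> ge-0/0/4
More-specific entries that do NOT match:
  105.108.30.160/29 (105.108.30.160 - 105.108.30.167) does not contain 105.108.30.175
  105.108.30.32/27 (105.108.30.32 - 105.108.30.63) does not contain 105.108.30.175
  105.108.62.160/27 (105.108.62.160 - 105.108.62.191) does not contain 105.108.30.175
  105.108.56.0/21 (105.108.56.0 - 105.108.63.255) does not contain 105.108.30.175
  105.108.16.0/21 (105.108.16.0 - 105.108.23.255) does not contain 105.108.30.175
  105.108.48.0/20 (105.108.48.0 - 105.108.63.255) does not contain 105.108.30.175
Longest matching prefix is /17 -> interface ge-0/0/4.

ge-0/0/4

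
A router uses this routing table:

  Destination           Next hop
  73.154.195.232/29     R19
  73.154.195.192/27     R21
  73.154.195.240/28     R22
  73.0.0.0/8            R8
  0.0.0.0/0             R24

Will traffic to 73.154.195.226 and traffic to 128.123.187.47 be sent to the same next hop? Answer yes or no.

73.154.195.226: longest match 73.0.0.0/8 -> R8
128.123.187.47: longest match 0.0.0.0/0 -> R24

no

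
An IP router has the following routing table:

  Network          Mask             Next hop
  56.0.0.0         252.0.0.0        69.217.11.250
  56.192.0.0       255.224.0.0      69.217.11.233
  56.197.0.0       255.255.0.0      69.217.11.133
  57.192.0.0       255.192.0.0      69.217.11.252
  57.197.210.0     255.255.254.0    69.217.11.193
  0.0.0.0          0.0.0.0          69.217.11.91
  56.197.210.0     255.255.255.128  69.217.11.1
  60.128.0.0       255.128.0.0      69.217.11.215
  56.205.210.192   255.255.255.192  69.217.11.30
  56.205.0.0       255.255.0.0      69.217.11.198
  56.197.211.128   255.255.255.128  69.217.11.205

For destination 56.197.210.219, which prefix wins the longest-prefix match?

Entries matching 56.197.210.219:
  0.0.0.0/0 (default, matches everything)
  56.0.0.0/6 (56.0.0.0 - 59.255.255.255)
  56.192.0.0/11 (56.192.0.0 - 56.223.255.255)
  56.197.0.0/16 (56.197.0.0 - 56.197.255.255)
Most specific is 56.197.0.0/16.

56.197.0.0/16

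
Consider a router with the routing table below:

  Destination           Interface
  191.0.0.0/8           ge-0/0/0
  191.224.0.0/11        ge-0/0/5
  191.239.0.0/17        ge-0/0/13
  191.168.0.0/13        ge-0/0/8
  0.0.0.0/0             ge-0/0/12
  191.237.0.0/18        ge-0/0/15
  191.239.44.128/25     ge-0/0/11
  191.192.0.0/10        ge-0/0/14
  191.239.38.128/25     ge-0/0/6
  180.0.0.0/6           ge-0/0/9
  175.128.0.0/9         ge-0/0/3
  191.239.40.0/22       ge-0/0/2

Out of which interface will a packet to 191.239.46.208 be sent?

ge-0/0/13

Routes whose prefix contains 191.239.46.208:
  0.0.0.0/0 (default, matches everything) -> ge-0/0/12
  191.0.0.0/8 (191.0.0.0 - 191.255.255.255) -> ge-0/0/0
  191.192.0.0/10 (191.192.0.0 - 191.255.255.255) -> ge-0/0/14
  191.224.0.0/11 (191.224.0.0 - 191.255.255.255) -> ge-0/0/5
  191.239.0.0/17 (191.239.0.0 - 191.239.127.255) -> ge-0/0/13
More-specific entries that do NOT match:
  191.239.44.128/25 (191.239.44.128 - 191.239.44.255) does not contain 191.239.46.208
  191.239.38.128/25 (191.239.38.128 - 191.239.38.255) does not contain 191.239.46.208
  191.239.40.0/22 (191.239.40.0 - 191.239.43.255) does not contain 191.239.46.208
  191.237.0.0/18 (191.237.0.0 - 191.237.63.255) does not contain 191.239.46.208
Longest matching prefix is /17 -> interface ge-0/0/13.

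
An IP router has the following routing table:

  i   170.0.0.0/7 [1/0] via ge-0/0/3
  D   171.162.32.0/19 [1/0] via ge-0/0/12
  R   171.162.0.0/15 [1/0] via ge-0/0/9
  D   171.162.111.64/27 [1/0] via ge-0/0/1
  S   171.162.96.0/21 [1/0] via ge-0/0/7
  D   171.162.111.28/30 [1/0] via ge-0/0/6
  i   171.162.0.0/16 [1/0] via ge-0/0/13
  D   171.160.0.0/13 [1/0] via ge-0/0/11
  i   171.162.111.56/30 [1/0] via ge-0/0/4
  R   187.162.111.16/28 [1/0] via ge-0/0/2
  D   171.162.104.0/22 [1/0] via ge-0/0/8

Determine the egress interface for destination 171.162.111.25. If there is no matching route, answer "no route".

Routes whose prefix contains 171.162.111.25:
  170.0.0.0/7 (170.0.0.0 - 171.255.255.255) -> ge-0/0/3
  171.160.0.0/13 (171.160.0.0 - 171.167.255.255) -> ge-0/0/11
  171.162.0.0/15 (171.162.0.0 - 171.163.255.255) -> ge-0/0/9
  171.162.0.0/16 (171.162.0.0 - 171.162.255.255) -> ge-0/0/13
More-specific entries that do NOT match:
  171.162.111.28/30 (171.162.111.28 - 171.162.111.31) does not contain 171.162.111.25
  171.162.111.56/30 (171.162.111.56 - 171.162.111.59) does not contain 171.162.111.25
  187.162.111.16/28 (187.162.111.16 - 187.162.111.31) does not contain 171.162.111.25
  171.162.111.64/27 (171.162.111.64 - 171.162.111.95) does not contain 171.162.111.25
  171.162.104.0/22 (171.162.104.0 - 171.162.107.255) does not contain 171.162.111.25
  171.162.96.0/21 (171.162.96.0 - 171.162.103.255) does not contain 171.162.111.25
  171.162.32.0/19 (171.162.32.0 - 171.162.63.255) does not contain 171.162.111.25
Longest matching prefix is /16 -> interface ge-0/0/13.

ge-0/0/13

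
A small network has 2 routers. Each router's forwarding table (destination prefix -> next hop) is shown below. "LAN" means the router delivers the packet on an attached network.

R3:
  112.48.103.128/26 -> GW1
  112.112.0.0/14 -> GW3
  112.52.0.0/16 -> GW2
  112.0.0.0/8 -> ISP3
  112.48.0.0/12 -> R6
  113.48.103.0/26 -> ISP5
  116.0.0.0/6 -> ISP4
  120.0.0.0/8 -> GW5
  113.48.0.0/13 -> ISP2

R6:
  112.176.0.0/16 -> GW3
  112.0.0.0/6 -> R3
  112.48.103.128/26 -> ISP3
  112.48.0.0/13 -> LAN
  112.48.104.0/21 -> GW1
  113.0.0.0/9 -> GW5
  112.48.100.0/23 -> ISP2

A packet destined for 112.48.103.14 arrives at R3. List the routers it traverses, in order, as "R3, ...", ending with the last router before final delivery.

At R3: longest match for 112.48.103.14 is 112.48.0.0/12 -> R6
At R6: longest match for 112.48.103.14 is 112.48.0.0/13 -> LAN

R3, R6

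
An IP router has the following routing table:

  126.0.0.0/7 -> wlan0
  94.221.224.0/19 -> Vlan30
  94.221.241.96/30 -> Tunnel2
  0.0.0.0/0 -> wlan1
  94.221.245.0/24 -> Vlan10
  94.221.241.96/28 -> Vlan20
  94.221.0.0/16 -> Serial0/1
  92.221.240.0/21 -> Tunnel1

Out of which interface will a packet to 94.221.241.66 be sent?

Vlan30

Routes whose prefix contains 94.221.241.66:
  0.0.0.0/0 (default, matches everything) -> wlan1
  94.221.0.0/16 (94.221.0.0 - 94.221.255.255) -> Serial0/1
  94.221.224.0/19 (94.221.224.0 - 94.221.255.255) -> Vlan30
More-specific entries that do NOT match:
  94.221.241.96/30 (94.221.241.96 - 94.221.241.99) does not contain 94.221.241.66
  94.221.241.96/28 (94.221.241.96 - 94.221.241.111) does not contain 94.221.241.66
  94.221.245.0/24 (94.221.245.0 - 94.221.245.255) does not contain 94.221.241.66
  92.221.240.0/21 (92.221.240.0 - 92.221.247.255) does not contain 94.221.241.66
Longest matching prefix is /19 -> interface Vlan30.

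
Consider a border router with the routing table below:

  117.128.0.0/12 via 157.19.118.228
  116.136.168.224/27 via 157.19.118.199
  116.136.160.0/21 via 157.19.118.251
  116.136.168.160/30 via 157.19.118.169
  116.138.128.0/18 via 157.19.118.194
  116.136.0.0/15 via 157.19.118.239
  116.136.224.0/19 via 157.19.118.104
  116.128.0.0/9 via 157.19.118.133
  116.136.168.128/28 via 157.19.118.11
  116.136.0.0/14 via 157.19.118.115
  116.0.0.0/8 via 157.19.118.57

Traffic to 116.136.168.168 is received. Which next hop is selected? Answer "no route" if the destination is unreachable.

Routes whose prefix contains 116.136.168.168:
  116.0.0.0/8 (116.0.0.0 - 116.255.255.255) -> 157.19.118.57
  116.128.0.0/9 (116.128.0.0 - 116.255.255.255) -> 157.19.118.133
  116.136.0.0/14 (116.136.0.0 - 116.139.255.255) -> 157.19.118.115
  116.136.0.0/15 (116.136.0.0 - 116.137.255.255) -> 157.19.118.239
More-specific entries that do NOT match:
  116.136.168.160/30 (116.136.168.160 - 116.136.168.163) does not contain 116.136.168.168
  116.136.168.128/28 (116.136.168.128 - 116.136.168.143) does not contain 116.136.168.168
  116.136.168.224/27 (116.136.168.224 - 116.136.168.255) does not contain 116.136.168.168
  116.136.160.0/21 (116.136.160.0 - 116.136.167.255) does not contain 116.136.168.168
  116.136.224.0/19 (116.136.224.0 - 116.136.255.255) does not contain 116.136.168.168
  116.138.128.0/18 (116.138.128.0 - 116.138.191.255) does not contain 116.136.168.168
Longest matching prefix is /15 -> next hop 157.19.118.239.

157.19.118.239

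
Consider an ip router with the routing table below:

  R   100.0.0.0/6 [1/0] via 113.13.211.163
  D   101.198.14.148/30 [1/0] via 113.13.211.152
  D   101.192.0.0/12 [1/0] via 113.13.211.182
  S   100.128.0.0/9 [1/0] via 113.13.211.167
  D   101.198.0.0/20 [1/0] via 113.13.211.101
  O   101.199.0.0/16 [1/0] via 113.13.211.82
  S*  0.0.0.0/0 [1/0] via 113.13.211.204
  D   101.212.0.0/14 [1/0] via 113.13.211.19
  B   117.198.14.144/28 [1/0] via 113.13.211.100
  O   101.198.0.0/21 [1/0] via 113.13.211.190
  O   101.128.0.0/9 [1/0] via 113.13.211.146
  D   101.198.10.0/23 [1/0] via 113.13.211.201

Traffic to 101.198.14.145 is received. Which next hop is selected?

113.13.211.101

Routes whose prefix contains 101.198.14.145:
  0.0.0.0/0 (default, matches everything) -> 113.13.211.204
  100.0.0.0/6 (100.0.0.0 - 103.255.255.255) -> 113.13.211.163
  101.128.0.0/9 (101.128.0.0 - 101.255.255.255) -> 113.13.211.146
  101.192.0.0/12 (101.192.0.0 - 101.207.255.255) -> 113.13.211.182
  101.198.0.0/20 (101.198.0.0 - 101.198.15.255) -> 113.13.211.101
More-specific entries that do NOT match:
  101.198.14.148/30 (101.198.14.148 - 101.198.14.151) does not contain 101.198.14.145
  117.198.14.144/28 (117.198.14.144 - 117.198.14.159) does not contain 101.198.14.145
  101.198.10.0/23 (101.198.10.0 - 101.198.11.255) does not contain 101.198.14.145
  101.198.0.0/21 (101.198.0.0 - 101.198.7.255) does not contain 101.198.14.145
Longest matching prefix is /20 -> next hop 113.13.211.101.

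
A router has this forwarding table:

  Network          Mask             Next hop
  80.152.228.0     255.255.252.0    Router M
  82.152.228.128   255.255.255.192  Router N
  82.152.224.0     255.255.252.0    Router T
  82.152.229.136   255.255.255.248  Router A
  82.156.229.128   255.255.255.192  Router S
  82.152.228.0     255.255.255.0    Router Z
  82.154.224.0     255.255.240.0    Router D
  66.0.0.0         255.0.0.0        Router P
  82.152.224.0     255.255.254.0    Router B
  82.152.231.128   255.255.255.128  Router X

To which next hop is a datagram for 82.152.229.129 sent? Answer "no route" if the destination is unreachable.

No entry's prefix contains 82.152.229.129; there is no default route.

no route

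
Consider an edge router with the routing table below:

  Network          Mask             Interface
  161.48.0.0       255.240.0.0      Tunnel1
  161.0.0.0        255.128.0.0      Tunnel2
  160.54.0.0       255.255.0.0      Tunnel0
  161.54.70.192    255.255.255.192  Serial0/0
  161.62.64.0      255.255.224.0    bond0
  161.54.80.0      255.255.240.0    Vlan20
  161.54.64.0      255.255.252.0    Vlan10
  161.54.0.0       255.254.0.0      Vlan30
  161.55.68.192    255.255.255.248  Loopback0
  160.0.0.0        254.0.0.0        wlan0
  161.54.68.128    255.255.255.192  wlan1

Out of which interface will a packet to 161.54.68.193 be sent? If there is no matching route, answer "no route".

Vlan30

Routes whose prefix contains 161.54.68.193:
  160.0.0.0/7 (160.0.0.0 - 161.255.255.255) -> wlan0
  161.0.0.0/9 (161.0.0.0 - 161.127.255.255) -> Tunnel2
  161.48.0.0/12 (161.48.0.0 - 161.63.255.255) -> Tunnel1
  161.54.0.0/15 (161.54.0.0 - 161.55.255.255) -> Vlan30
More-specific entries that do NOT match:
  161.55.68.192/29 (161.55.68.192 - 161.55.68.199) does not contain 161.54.68.193
  161.54.70.192/26 (161.54.70.192 - 161.54.70.255) does not contain 161.54.68.193
  161.54.68.128/26 (161.54.68.128 - 161.54.68.191) does not contain 161.54.68.193
  161.54.64.0/22 (161.54.64.0 - 161.54.67.255) does not contain 161.54.68.193
  161.54.80.0/20 (161.54.80.0 - 161.54.95.255) does not contain 161.54.68.193
  161.62.64.0/19 (161.62.64.0 - 161.62.95.255) does not contain 161.54.68.193
  160.54.0.0/16 (160.54.0.0 - 160.54.255.255) does not contain 161.54.68.193
Longest matching prefix is /15 -> interface Vlan30.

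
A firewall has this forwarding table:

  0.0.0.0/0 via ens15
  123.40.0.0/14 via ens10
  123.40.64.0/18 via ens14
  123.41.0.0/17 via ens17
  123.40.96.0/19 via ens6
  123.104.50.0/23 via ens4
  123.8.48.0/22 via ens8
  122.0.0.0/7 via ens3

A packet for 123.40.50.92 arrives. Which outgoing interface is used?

ens10

Routes whose prefix contains 123.40.50.92:
  0.0.0.0/0 (default, matches everything) -> ens15
  122.0.0.0/7 (122.0.0.0 - 123.255.255.255) -> ens3
  123.40.0.0/14 (123.40.0.0 - 123.43.255.255) -> ens10
More-specific entries that do NOT match:
  123.104.50.0/23 (123.104.50.0 - 123.104.51.255) does not contain 123.40.50.92
  123.8.48.0/22 (123.8.48.0 - 123.8.51.255) does not contain 123.40.50.92
  123.40.96.0/19 (123.40.96.0 - 123.40.127.255) does not contain 123.40.50.92
  123.40.64.0/18 (123.40.64.0 - 123.40.127.255) does not contain 123.40.50.92
  123.41.0.0/17 (123.41.0.0 - 123.41.127.255) does not contain 123.40.50.92
Longest matching prefix is /14 -> interface ens10.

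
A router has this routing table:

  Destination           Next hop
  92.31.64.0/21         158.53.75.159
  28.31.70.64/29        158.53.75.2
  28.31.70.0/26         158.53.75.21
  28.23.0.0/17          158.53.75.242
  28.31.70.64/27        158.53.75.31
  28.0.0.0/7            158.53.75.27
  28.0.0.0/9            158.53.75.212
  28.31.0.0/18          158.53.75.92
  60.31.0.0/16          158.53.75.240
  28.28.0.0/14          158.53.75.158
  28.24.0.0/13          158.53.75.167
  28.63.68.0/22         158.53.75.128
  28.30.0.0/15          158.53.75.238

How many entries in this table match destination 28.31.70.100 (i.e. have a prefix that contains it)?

5

Prefixes containing 28.31.70.100:
  28.0.0.0/7 (28.0.0.0 - 29.255.255.255)
  28.0.0.0/9 (28.0.0.0 - 28.127.255.255)
  28.24.0.0/13 (28.24.0.0 - 28.31.255.255)
  28.28.0.0/14 (28.28.0.0 - 28.31.255.255)
  28.30.0.0/15 (28.30.0.0 - 28.31.255.255)
Total matching entries: 5.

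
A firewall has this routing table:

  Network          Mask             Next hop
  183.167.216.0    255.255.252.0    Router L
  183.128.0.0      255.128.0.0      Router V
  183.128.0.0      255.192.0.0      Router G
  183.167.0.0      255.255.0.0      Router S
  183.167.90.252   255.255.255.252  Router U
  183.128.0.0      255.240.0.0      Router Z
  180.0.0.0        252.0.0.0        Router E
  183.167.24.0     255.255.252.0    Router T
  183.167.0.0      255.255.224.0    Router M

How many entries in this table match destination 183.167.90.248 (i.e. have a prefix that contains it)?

4

Prefixes containing 183.167.90.248:
  180.0.0.0/6 (180.0.0.0 - 183.255.255.255)
  183.128.0.0/9 (183.128.0.0 - 183.255.255.255)
  183.128.0.0/10 (183.128.0.0 - 183.191.255.255)
  183.167.0.0/16 (183.167.0.0 - 183.167.255.255)
Total matching entries: 4.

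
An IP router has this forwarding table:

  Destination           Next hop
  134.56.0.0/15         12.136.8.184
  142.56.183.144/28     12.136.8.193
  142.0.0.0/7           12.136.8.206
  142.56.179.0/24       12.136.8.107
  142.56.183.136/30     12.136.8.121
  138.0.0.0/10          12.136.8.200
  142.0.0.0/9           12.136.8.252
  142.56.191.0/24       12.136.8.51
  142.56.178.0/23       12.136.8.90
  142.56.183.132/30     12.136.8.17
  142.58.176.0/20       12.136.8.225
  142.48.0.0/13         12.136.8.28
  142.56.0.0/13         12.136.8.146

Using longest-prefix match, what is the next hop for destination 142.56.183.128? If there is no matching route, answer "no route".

Routes whose prefix contains 142.56.183.128:
  142.0.0.0/7 (142.0.0.0 - 143.255.255.255) -> 12.136.8.206
  142.0.0.0/9 (142.0.0.0 - 142.127.255.255) -> 12.136.8.252
  142.56.0.0/13 (142.56.0.0 - 142.63.255.255) -> 12.136.8.146
More-specific entries that do NOT match:
  142.56.183.136/30 (142.56.183.136 - 142.56.183.139) does not contain 142.56.183.128
  142.56.183.132/30 (142.56.183.132 - 142.56.183.135) does not contain 142.56.183.128
  142.56.183.144/28 (142.56.183.144 - 142.56.183.159) does not contain 142.56.183.128
  142.56.179.0/24 (142.56.179.0 - 142.56.179.255) does not contain 142.56.183.128
  142.56.191.0/24 (142.56.191.0 - 142.56.191.255) does not contain 142.56.183.128
  142.56.178.0/23 (142.56.178.0 - 142.56.179.255) does not contain 142.56.183.128
  142.58.176.0/20 (142.58.176.0 - 142.58.191.255) does not contain 142.56.183.128
  134.56.0.0/15 (134.56.0.0 - 134.57.255.255) does not contain 142.56.183.128
Longest matching prefix is /13 -> next hop 12.136.8.146.

12.136.8.146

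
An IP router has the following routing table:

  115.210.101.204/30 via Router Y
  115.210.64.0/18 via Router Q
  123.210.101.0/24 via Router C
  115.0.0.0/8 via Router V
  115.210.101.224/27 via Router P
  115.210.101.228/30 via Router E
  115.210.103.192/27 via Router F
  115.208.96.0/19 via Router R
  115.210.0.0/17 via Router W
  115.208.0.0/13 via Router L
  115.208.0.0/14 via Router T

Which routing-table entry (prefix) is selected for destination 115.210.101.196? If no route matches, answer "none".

115.210.64.0/18

Entries matching 115.210.101.196:
  115.0.0.0/8 (115.0.0.0 - 115.255.255.255)
  115.208.0.0/13 (115.208.0.0 - 115.215.255.255)
  115.208.0.0/14 (115.208.0.0 - 115.211.255.255)
  115.210.0.0/17 (115.210.0.0 - 115.210.127.255)
  115.210.64.0/18 (115.210.64.0 - 115.210.127.255)
Most specific is 115.210.64.0/18.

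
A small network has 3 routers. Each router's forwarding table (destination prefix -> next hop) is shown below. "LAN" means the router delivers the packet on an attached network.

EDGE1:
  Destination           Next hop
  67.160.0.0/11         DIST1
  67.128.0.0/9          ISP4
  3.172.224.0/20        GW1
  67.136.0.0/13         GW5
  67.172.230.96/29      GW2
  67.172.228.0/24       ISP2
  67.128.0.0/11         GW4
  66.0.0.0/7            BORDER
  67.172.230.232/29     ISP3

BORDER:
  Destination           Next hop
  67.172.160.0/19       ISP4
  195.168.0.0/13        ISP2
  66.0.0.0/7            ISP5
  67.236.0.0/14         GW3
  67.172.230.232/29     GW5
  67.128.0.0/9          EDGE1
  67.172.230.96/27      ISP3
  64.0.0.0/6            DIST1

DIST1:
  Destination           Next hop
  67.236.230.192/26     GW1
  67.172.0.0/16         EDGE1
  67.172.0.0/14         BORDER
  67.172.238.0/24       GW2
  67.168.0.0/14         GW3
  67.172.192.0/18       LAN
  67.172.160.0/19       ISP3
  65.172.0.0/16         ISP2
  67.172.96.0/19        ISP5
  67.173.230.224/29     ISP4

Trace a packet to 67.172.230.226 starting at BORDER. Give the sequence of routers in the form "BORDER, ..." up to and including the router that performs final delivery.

BORDER, EDGE1, DIST1

At BORDER: longest match for 67.172.230.226 is 67.128.0.0/9 -> EDGE1
At EDGE1: longest match for 67.172.230.226 is 67.160.0.0/11 -> DIST1
At DIST1: longest match for 67.172.230.226 is 67.172.192.0/18 -> LAN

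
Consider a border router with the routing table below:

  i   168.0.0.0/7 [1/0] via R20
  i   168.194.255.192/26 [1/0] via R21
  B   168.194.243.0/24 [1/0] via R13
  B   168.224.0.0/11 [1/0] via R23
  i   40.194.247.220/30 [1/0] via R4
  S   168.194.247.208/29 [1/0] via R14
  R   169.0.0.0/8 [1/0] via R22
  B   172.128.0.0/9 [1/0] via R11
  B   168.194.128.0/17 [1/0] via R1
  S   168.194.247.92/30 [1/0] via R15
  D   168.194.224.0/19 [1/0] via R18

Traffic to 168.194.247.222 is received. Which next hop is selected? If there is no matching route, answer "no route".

R18

Routes whose prefix contains 168.194.247.222:
  168.0.0.0/7 (168.0.0.0 - 169.255.255.255) -> R20
  168.194.128.0/17 (168.194.128.0 - 168.194.255.255) -> R1
  168.194.224.0/19 (168.194.224.0 - 168.194.255.255) -> R18
More-specific entries that do NOT match:
  40.194.247.220/30 (40.194.247.220 - 40.194.247.223) does not contain 168.194.247.222
  168.194.247.92/30 (168.194.247.92 - 168.194.247.95) does not contain 168.194.247.222
  168.194.247.208/29 (168.194.247.208 - 168.194.247.215) does not contain 168.194.247.222
  168.194.255.192/26 (168.194.255.192 - 168.194.255.255) does not contain 168.194.247.222
  168.194.243.0/24 (168.194.243.0 - 168.194.243.255) does not contain 168.194.247.222
Longest matching prefix is /19 -> next hop R18.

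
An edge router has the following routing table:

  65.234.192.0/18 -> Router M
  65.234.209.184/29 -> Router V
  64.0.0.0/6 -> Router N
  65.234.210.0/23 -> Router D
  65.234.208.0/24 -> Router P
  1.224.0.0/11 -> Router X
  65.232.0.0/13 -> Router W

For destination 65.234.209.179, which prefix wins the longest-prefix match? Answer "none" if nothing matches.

Entries matching 65.234.209.179:
  64.0.0.0/6 (64.0.0.0 - 67.255.255.255)
  65.232.0.0/13 (65.232.0.0 - 65.239.255.255)
  65.234.192.0/18 (65.234.192.0 - 65.234.255.255)
Most specific is 65.234.192.0/18.

65.234.192.0/18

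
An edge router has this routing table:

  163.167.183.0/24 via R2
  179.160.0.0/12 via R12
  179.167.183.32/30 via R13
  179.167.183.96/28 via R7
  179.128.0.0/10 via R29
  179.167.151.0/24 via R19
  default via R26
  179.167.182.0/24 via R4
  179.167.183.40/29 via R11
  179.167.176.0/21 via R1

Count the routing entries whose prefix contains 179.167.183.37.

4

Prefixes containing 179.167.183.37:
  0.0.0.0/0 (default, matches everything)
  179.128.0.0/10 (179.128.0.0 - 179.191.255.255)
  179.160.0.0/12 (179.160.0.0 - 179.175.255.255)
  179.167.176.0/21 (179.167.176.0 - 179.167.183.255)
Total matching entries: 4.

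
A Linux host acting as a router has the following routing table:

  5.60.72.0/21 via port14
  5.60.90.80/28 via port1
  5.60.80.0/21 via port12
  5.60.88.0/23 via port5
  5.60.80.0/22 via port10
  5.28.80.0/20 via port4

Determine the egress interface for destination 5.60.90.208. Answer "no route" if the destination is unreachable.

No entry's prefix contains 5.60.90.208; there is no default route.

no route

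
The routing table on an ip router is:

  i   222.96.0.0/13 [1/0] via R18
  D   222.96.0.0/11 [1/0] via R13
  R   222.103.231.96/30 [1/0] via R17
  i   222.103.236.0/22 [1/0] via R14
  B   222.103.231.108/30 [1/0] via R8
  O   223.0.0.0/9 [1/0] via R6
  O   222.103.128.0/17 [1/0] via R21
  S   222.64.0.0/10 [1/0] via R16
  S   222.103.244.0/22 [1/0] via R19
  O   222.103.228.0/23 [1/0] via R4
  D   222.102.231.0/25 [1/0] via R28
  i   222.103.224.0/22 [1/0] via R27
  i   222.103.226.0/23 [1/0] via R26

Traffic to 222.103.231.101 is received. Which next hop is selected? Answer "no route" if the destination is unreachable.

Routes whose prefix contains 222.103.231.101:
  222.64.0.0/10 (222.64.0.0 - 222.127.255.255) -> R16
  222.96.0.0/11 (222.96.0.0 - 222.127.255.255) -> R13
  222.96.0.0/13 (222.96.0.0 - 222.103.255.255) -> R18
  222.103.128.0/17 (222.103.128.0 - 222.103.255.255) -> R21
More-specific entries that do NOT match:
  222.103.231.96/30 (222.103.231.96 - 222.103.231.99) does not contain 222.103.231.101
  222.103.231.108/30 (222.103.231.108 - 222.103.231.111) does not contain 222.103.231.101
  222.102.231.0/25 (222.102.231.0 - 222.102.231.127) does not contain 222.103.231.101
  222.103.228.0/23 (222.103.228.0 - 222.103.229.255) does not contain 222.103.231.101
  222.103.226.0/23 (222.103.226.0 - 222.103.227.255) does not contain 222.103.231.101
  222.103.236.0/22 (222.103.236.0 - 222.103.239.255) does not contain 222.103.231.101
  222.103.244.0/22 (222.103.244.0 - 222.103.247.255) does not contain 222.103.231.101
  222.103.224.0/22 (222.103.224.0 - 222.103.227.255) does not contain 222.103.231.101
Longest matching prefix is /17 -> next hop R21.

R21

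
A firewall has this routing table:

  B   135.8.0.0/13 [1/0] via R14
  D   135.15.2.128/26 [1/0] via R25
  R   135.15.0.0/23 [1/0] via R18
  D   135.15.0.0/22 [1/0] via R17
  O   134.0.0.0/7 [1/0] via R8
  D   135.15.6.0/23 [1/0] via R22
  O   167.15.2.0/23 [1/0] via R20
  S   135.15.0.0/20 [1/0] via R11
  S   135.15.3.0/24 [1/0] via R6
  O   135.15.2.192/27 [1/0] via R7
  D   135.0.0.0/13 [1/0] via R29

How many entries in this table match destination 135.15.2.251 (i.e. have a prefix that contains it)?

4

Prefixes containing 135.15.2.251:
  134.0.0.0/7 (134.0.0.0 - 135.255.255.255)
  135.8.0.0/13 (135.8.0.0 - 135.15.255.255)
  135.15.0.0/20 (135.15.0.0 - 135.15.15.255)
  135.15.0.0/22 (135.15.0.0 - 135.15.3.255)
Total matching entries: 4.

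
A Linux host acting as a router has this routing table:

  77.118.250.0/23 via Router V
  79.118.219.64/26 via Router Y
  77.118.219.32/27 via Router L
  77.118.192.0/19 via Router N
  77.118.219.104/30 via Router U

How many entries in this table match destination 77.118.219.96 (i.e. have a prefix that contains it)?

Prefixes containing 77.118.219.96:
  77.118.192.0/19 (77.118.192.0 - 77.118.223.255)
Total matching entries: 1.

1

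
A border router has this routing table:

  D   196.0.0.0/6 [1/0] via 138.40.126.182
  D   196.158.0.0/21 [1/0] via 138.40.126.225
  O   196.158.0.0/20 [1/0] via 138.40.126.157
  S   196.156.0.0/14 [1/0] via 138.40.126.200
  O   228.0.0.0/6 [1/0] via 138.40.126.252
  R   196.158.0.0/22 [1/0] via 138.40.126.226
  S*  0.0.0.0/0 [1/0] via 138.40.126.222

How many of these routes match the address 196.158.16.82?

Prefixes containing 196.158.16.82:
  0.0.0.0/0 (default, matches everything)
  196.0.0.0/6 (196.0.0.0 - 199.255.255.255)
  196.156.0.0/14 (196.156.0.0 - 196.159.255.255)
Total matching entries: 3.

3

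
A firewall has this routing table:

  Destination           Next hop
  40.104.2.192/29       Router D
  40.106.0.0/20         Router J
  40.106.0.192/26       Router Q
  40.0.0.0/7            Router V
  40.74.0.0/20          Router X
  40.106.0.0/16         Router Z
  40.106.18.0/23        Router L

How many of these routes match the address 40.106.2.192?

Prefixes containing 40.106.2.192:
  40.0.0.0/7 (40.0.0.0 - 41.255.255.255)
  40.106.0.0/16 (40.106.0.0 - 40.106.255.255)
  40.106.0.0/20 (40.106.0.0 - 40.106.15.255)
Total matching entries: 3.

3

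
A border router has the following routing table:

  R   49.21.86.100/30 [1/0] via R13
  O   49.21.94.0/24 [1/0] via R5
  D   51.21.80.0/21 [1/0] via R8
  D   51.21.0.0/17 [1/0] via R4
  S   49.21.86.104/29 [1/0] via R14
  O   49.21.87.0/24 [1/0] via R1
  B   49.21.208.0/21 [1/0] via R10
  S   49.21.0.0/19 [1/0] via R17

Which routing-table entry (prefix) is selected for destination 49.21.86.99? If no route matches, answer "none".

49.21.86.99 is outside every listed prefix and there is no default route.

none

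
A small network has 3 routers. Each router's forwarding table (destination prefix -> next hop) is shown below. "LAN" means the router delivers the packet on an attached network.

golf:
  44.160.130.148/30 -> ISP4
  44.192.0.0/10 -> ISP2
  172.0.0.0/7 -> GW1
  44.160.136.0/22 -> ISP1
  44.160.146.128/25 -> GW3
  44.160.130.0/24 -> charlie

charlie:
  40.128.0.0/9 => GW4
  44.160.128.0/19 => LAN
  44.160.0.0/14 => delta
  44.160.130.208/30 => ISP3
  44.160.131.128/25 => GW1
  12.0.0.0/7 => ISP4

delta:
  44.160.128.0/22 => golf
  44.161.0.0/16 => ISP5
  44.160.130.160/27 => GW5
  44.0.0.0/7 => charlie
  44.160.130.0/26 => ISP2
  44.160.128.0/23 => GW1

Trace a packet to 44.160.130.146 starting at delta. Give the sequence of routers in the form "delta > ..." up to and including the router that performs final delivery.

At delta: longest match for 44.160.130.146 is 44.160.128.0/22 -> golf
At golf: longest match for 44.160.130.146 is 44.160.130.0/24 -> charlie
At charlie: longest match for 44.160.130.146 is 44.160.128.0/19 -> LAN

delta > golf > charlie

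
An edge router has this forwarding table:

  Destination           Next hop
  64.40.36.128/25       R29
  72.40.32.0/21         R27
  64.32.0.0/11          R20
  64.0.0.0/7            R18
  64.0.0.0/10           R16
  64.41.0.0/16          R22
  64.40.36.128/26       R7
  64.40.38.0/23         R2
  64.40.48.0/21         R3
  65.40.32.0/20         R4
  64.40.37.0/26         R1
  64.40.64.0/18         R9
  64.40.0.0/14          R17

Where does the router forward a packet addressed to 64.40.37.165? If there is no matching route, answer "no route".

R17

Routes whose prefix contains 64.40.37.165:
  64.0.0.0/7 (64.0.0.0 - 65.255.255.255) -> R18
  64.0.0.0/10 (64.0.0.0 - 64.63.255.255) -> R16
  64.32.0.0/11 (64.32.0.0 - 64.63.255.255) -> R20
  64.40.0.0/14 (64.40.0.0 - 64.43.255.255) -> R17
More-specific entries that do NOT match:
  64.40.36.128/26 (64.40.36.128 - 64.40.36.191) does not contain 64.40.37.165
  64.40.37.0/26 (64.40.37.0 - 64.40.37.63) does not contain 64.40.37.165
  64.40.36.128/25 (64.40.36.128 - 64.40.36.255) does not contain 64.40.37.165
  64.40.38.0/23 (64.40.38.0 - 64.40.39.255) does not contain 64.40.37.165
  72.40.32.0/21 (72.40.32.0 - 72.40.39.255) does not contain 64.40.37.165
  64.40.48.0/21 (64.40.48.0 - 64.40.55.255) does not contain 64.40.37.165
  65.40.32.0/20 (65.40.32.0 - 65.40.47.255) does not contain 64.40.37.165
  64.40.64.0/18 (64.40.64.0 - 64.40.127.255) does not contain 64.40.37.165
  64.41.0.0/16 (64.41.0.0 - 64.41.255.255) does not contain 64.40.37.165
Longest matching prefix is /14 -> next hop R17.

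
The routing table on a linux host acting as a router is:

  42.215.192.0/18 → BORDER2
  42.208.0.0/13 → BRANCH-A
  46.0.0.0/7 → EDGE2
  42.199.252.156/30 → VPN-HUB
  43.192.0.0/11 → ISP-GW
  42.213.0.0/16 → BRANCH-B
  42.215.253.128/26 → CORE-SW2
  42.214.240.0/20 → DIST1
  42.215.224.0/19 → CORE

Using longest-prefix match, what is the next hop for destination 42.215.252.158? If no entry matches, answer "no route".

CORE

Routes whose prefix contains 42.215.252.158:
  42.208.0.0/13 (42.208.0.0 - 42.215.255.255) -> BRANCH-A
  42.215.192.0/18 (42.215.192.0 - 42.215.255.255) -> BORDER2
  42.215.224.0/19 (42.215.224.0 - 42.215.255.255) -> CORE
More-specific entries that do NOT match:
  42.199.252.156/30 (42.199.252.156 - 42.199.252.159) does not contain 42.215.252.158
  42.215.253.128/26 (42.215.253.128 - 42.215.253.191) does not contain 42.215.252.158
  42.214.240.0/20 (42.214.240.0 - 42.214.255.255) does not contain 42.215.252.158
Longest matching prefix is /19 -> next hop CORE.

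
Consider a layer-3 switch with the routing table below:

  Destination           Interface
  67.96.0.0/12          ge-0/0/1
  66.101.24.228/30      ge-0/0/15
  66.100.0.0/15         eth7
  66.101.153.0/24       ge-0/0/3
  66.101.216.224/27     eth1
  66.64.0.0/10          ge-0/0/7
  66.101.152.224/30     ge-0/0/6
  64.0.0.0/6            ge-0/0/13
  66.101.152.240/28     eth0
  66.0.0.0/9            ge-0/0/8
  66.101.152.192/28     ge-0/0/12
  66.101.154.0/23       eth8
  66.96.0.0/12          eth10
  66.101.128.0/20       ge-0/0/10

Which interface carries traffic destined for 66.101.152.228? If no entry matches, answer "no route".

eth7

Routes whose prefix contains 66.101.152.228:
  64.0.0.0/6 (64.0.0.0 - 67.255.255.255) -> ge-0/0/13
  66.0.0.0/9 (66.0.0.0 - 66.127.255.255) -> ge-0/0/8
  66.64.0.0/10 (66.64.0.0 - 66.127.255.255) -> ge-0/0/7
  66.96.0.0/12 (66.96.0.0 - 66.111.255.255) -> eth10
  66.100.0.0/15 (66.100.0.0 - 66.101.255.255) -> eth7
More-specific entries that do NOT match:
  66.101.24.228/30 (66.101.24.228 - 66.101.24.231) does not contain 66.101.152.228
  66.101.152.224/30 (66.101.152.224 - 66.101.152.227) does not contain 66.101.152.228
  66.101.152.240/28 (66.101.152.240 - 66.101.152.255) does not contain 66.101.152.228
  66.101.152.192/28 (66.101.152.192 - 66.101.152.207) does not contain 66.101.152.228
  66.101.216.224/27 (66.101.216.224 - 66.101.216.255) does not contain 66.101.152.228
  66.101.153.0/24 (66.101.153.0 - 66.101.153.255) does not contain 66.101.152.228
  66.101.154.0/23 (66.101.154.0 - 66.101.155.255) does not contain 66.101.152.228
  66.101.128.0/20 (66.101.128.0 - 66.101.143.255) does not contain 66.101.152.228
Longest matching prefix is /15 -> interface eth7.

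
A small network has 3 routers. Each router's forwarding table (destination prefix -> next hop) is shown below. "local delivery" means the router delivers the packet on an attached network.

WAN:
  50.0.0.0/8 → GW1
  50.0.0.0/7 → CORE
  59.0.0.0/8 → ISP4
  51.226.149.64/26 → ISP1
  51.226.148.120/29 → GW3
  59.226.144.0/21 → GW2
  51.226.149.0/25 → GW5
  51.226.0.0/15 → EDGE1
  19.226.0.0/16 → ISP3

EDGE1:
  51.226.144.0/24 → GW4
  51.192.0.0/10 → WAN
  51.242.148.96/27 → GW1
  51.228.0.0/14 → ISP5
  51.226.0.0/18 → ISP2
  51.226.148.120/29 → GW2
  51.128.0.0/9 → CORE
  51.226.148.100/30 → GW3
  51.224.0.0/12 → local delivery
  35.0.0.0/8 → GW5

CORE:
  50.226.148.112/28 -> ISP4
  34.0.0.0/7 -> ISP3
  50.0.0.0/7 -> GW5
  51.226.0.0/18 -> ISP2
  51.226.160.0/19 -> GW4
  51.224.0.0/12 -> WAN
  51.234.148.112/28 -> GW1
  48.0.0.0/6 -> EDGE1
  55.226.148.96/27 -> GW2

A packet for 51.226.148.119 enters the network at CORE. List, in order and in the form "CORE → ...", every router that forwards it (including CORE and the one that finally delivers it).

CORE → WAN → EDGE1

At CORE: longest match for 51.226.148.119 is 51.224.0.0/12 -> WAN
At WAN: longest match for 51.226.148.119 is 51.226.0.0/15 -> EDGE1
At EDGE1: longest match for 51.226.148.119 is 51.224.0.0/12 -> local delivery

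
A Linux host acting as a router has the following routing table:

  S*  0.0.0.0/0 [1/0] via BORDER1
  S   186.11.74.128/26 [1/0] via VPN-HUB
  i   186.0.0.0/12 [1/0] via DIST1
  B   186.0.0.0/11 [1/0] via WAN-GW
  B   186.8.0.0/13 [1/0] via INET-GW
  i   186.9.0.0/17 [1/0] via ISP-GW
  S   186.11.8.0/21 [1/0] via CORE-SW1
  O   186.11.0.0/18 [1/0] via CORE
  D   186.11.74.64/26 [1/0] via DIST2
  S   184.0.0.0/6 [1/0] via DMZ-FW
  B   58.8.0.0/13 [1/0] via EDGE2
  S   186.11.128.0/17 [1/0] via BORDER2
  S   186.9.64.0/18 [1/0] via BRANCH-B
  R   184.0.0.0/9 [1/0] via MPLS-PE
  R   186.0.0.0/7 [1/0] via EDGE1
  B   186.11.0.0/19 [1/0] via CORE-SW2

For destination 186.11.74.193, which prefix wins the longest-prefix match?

Entries matching 186.11.74.193:
  0.0.0.0/0 (default, matches everything)
  184.0.0.0/6 (184.0.0.0 - 187.255.255.255)
  186.0.0.0/7 (186.0.0.0 - 187.255.255.255)
  186.0.0.0/11 (186.0.0.0 - 186.31.255.255)
  186.0.0.0/12 (186.0.0.0 - 186.15.255.255)
  186.8.0.0/13 (186.8.0.0 - 186.15.255.255)
Most specific is 186.8.0.0/13.

186.8.0.0/13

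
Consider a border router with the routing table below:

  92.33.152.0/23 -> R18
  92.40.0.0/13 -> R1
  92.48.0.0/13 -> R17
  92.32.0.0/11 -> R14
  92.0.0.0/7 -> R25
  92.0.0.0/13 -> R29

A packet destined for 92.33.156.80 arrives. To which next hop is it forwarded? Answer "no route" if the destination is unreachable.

R14

Routes whose prefix contains 92.33.156.80:
  92.0.0.0/7 (92.0.0.0 - 93.255.255.255) -> R25
  92.32.0.0/11 (92.32.0.0 - 92.63.255.255) -> R14
More-specific entries that do NOT match:
  92.33.152.0/23 (92.33.152.0 - 92.33.153.255) does not contain 92.33.156.80
  92.40.0.0/13 (92.40.0.0 - 92.47.255.255) does not contain 92.33.156.80
  92.48.0.0/13 (92.48.0.0 - 92.55.255.255) does not contain 92.33.156.80
  92.0.0.0/13 (92.0.0.0 - 92.7.255.255) does not contain 92.33.156.80
Longest matching prefix is /11 -> next hop R14.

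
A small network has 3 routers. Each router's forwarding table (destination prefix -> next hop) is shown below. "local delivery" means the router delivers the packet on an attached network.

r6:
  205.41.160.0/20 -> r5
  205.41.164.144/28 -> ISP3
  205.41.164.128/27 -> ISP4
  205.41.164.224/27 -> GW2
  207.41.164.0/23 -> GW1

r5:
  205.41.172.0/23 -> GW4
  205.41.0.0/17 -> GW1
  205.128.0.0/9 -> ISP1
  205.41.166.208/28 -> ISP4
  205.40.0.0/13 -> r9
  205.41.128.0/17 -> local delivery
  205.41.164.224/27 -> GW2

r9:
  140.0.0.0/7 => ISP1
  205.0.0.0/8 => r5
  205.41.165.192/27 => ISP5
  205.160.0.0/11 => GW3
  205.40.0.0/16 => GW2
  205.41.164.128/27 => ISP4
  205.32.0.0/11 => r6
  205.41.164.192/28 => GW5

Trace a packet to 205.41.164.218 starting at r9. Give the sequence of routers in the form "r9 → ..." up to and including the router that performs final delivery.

At r9: longest match for 205.41.164.218 is 205.32.0.0/11 -> r6
At r6: longest match for 205.41.164.218 is 205.41.160.0/20 -> r5
At r5: longest match for 205.41.164.218 is 205.41.128.0/17 -> local delivery

r9 → r6 → r5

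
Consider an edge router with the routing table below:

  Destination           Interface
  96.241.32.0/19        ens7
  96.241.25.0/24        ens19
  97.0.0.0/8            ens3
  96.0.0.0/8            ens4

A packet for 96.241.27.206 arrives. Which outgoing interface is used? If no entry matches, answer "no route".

Routes whose prefix contains 96.241.27.206:
  96.0.0.0/8 (96.0.0.0 - 96.255.255.255) -> ens4
More-specific entries that do NOT match:
  96.241.25.0/24 (96.241.25.0 - 96.241.25.255) does not contain 96.241.27.206
  96.241.32.0/19 (96.241.32.0 - 96.241.63.255) does not contain 96.241.27.206
Longest matching prefix is /8 -> interface ens4.

ens4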